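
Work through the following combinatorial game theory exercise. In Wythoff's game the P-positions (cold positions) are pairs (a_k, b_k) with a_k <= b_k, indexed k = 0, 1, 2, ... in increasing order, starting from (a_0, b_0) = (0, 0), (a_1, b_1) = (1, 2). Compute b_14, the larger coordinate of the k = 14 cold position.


By Wythoff's theorem, a_k = floor(k * phi) and b_k = floor(k * phi^2) = a_k + k, where phi = (1 + sqrt(5))/2 is the golden ratio.
phi = (1 + sqrt(5))/2 = 1.618034
phi^2 = phi + 1 = 2.618034
k = 14
k * phi^2 = 14 * 2.618034 = 36.652476
b_14 = floor(k * phi^2) = 36 (check: a_14 + k = 22 + 14 = 36)

36


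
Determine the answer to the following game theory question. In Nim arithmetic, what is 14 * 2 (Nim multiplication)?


Nim multiplication is bilinear over XOR: (u XOR v) * w = (u*w) XOR (v*w).
So we split each operand into its bit components and XOR the pairwise Nim products.
14 = 2 + 4 + 8 (as XOR of powers of 2).
2 = 2 (as XOR of powers of 2).
Using the standard Nim-product table on single bits:
  2*2 = 3,   2*4 = 8,   2*8 = 12,
  4*4 = 6,   4*8 = 11,  8*8 = 13,
and  1*x = x (identity), k*l = l*k (commutative).
Pairwise Nim products:
  2 * 2 = 3
  4 * 2 = 8
  8 * 2 = 12
XOR them: 3 XOR 8 XOR 12 = 7.
Result: 14 * 2 = 7 (in Nim).

7


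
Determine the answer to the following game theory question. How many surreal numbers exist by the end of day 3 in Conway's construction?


Day 0: {|} = 0 is born. Count = 1.
Day n: the number of surreal numbers born by day n is 2^(n+1) - 1.
By day 0: 2^1 - 1 = 1
By day 1: 2^2 - 1 = 3
By day 2: 2^3 - 1 = 7
By day 3: 2^4 - 1 = 15
By day 3: 15 surreal numbers.

15


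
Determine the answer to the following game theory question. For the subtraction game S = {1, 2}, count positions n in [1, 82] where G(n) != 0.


Subtraction set S = {1, 2}, so G(n) = n mod 3.
G(n) = 0 when n is a multiple of 3.
Multiples of 3 in [1, 82]: 27
N-positions (nonzero Grundy) = 82 - 27 = 55

55


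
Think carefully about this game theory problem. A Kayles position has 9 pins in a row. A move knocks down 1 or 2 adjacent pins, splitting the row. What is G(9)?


Kayles: a move removes 1 or 2 adjacent pins from a contiguous row.
Removing pins from a row of k leaves two independent rows (a, b) with a + b = k - 1 (one pin) or a + b = k - 2 (two pins); an end removal gives a = 0.
By Sprague-Grundy, G(k) = mex{ G(a) XOR G(b) } over all these splits. G(0) = 0.
G(1): splits (0,0):0^0=0 -> mex({0}) = 1
G(2): splits (0,1):0^1=1 (0,0):0^0=0 -> mex({0, 1}) = 2
G(3): splits (0,2):0^2=2 (1,1):1^1=0 (0,1):0^1=1 -> mex({0, 1, 2}) = 3
G(4): splits (0,3):0^3=3 (1,2):1^2=3 (0,2):0^2=2 (1,1):1^1=0 -> mex({0, 2, 3}) = 1
G(5): splits (0,4):0^1=1 (1,3):1^3=2 (2,2):2^2=0 (0,3):0^3=3 (1,2):1^2=3 -> mex({0, 1, 2, 3}) = 4
G(6) = mex({0, 1, 2, 4}) = 3
G(7) = mex({0, 1, 3, 4, 5}) = 2
G(8) = mex({0, 2, 3, 5, 6}) = 1
G(9) = mex({0, 1, 2, 3, 6, 7}) = 4
Therefore G(9) = 4.

4


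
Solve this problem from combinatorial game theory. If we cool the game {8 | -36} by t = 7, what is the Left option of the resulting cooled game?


Original game: {8 | -36} (a switch {a | b} with a > b).
Cooling by t (for t below the temperature (a - b)/2 = 22) taxes each move by t: {a | b} cooled by t is {a - t | b + t}.
Cooling amount: t = 7
Cooled Left option: 8 - 7 = 1
Cooled Right option: -36 + 7 = -29
Cooled game: {1 | -29}
Left option = 1

1


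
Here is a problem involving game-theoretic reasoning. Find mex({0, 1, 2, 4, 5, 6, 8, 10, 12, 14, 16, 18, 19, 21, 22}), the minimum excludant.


Set = {0, 1, 2, 4, 5, 6, 8, 10, 12, 14, 16, 18, 19, 21, 22}
0 is in the set.
1 is in the set.
2 is in the set.
3 is NOT in the set. This is the mex.
mex = 3

3


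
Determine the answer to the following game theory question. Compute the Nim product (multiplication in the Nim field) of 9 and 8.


Nim multiplication is bilinear over XOR: (u XOR v) * w = (u*w) XOR (v*w).
So we split each operand into its bit components and XOR the pairwise Nim products.
9 = 1 + 8 (as XOR of powers of 2).
8 = 8 (as XOR of powers of 2).
Using the standard Nim-product table on single bits:
  2*2 = 3,   2*4 = 8,   2*8 = 12,
  4*4 = 6,   4*8 = 11,  8*8 = 13,
and  1*x = x (identity), k*l = l*k (commutative).
Pairwise Nim products:
  1 * 8 = 8
  8 * 8 = 13
XOR them: 8 XOR 13 = 5.
Result: 9 * 8 = 5 (in Nim).

5


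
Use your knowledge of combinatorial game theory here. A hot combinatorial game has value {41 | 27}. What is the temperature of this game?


The game is {41 | 27}, a switch {a | b} with numbers a > b.
Cooling {a | b} by t gives {a - t | b + t}, which stops being hot when a - t = b + t, i.e. at t = (a - b)/2. So the temperature of a switch is (a - b)/2.
Temperature = (Left option - Right option) / 2
= (41 - (27)) / 2
= 14 / 2
= 7

7


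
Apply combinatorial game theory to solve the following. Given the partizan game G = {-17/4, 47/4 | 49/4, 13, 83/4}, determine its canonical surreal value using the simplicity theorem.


Left options: {-17/4, 47/4}, max = 47/4
Right options: {49/4, 13, 83/4}, min = 49/4
All options are numbers and max(Left) < min(Right), so by the simplicity theorem the value is the simplest (earliest-born) number strictly between 47/4 and 49/4.
The only integer strictly between 47/4 and 49/4 is 12.
No non-integer in the interval can be simpler: if x is a non-integer in the interval, then floor(x) or ceil(x) also lies in the interval (the interval contains an integer), and both are proper prefixes of x's sign expansion, i.e. born earlier. So the game value is 12.
Game value = 12

12


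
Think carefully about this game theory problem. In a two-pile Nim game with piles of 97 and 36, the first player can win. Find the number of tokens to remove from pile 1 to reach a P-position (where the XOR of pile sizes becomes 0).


Piles: 97 and 36
Current XOR: 97 XOR 36 = 69 (non-zero, so this is an N-position).
To make the XOR zero, we need to find a move that balances the piles.
For pile 1 (size 97): target = 97 XOR 69 = 36
We reduce pile 1 from 97 to 36.
Tokens removed: 97 - 36 = 61
Verification: 36 XOR 36 = 0

61


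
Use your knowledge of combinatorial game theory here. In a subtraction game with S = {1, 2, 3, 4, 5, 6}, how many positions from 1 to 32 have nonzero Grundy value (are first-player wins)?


Subtraction set S = {1, 2, 3, 4, 5, 6}, so G(n) = n mod 7.
G(n) = 0 when n is a multiple of 7.
Multiples of 7 in [1, 32]: 4
N-positions (nonzero Grundy) = 32 - 4 = 28

28


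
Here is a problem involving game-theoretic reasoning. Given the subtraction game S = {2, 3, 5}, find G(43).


The subtraction set is S = {2, 3, 5}.
G(k) = mex{ G(k - s) : s in S, s <= k }. We compute iteratively: G(0) = 0.
G(1) = mex({}) = 0
G(2) = mex({0}) = 1
G(3) = mex({0}) = 1
G(4) = mex({0, 1}) = 2
G(5) = mex({0, 1}) = 2
G(6) = mex({0, 1, 2}) = 3
G(7) = mex({1, 2}) = 0
G(8) = mex({1, 2, 3}) = 0
G(9) = mex({0, 2, 3}) = 1
G(10) = mex({0, 2}) = 1
G(11) = mex({0, 1, 3}) = 2
Observe that G(7)..G(11) = 0, 0, 1, 1, 2 repeats G(0)..G(4) = 0, 0, 1, 1, 2.
For k >= max(S) = 5, G(k) is determined by the previous 5 values G(k-5)..G(k-1); a window of 5 consecutive values has recurred shifted by 7, so by induction G(k + 7) = G(k) for all k >= 0: the sequence is periodic from the start with period 7.
One period: G(0..6) = 0, 0, 1, 1, 2, 2, 3.
43 mod 7 = 1, so G(43) = G(1) = 0.

0


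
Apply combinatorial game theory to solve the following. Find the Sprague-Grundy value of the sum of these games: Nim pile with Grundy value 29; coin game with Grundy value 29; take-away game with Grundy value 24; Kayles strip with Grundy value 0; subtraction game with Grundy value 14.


By the Sprague-Grundy theorem, the Grundy value of a sum of games is the XOR of individual Grundy values.
Nim pile: Grundy value = 29. Running XOR: 0 XOR 29 = 29
coin game: Grundy value = 29. Running XOR: 29 XOR 29 = 0
take-away game: Grundy value = 24. Running XOR: 0 XOR 24 = 24
Kayles strip: Grundy value = 0. Running XOR: 24 XOR 0 = 24
subtraction game: Grundy value = 14. Running XOR: 24 XOR 14 = 22
The combined Grundy value is 22.

22


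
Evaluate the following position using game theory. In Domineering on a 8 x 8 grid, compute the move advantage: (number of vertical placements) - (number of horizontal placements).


Board is 8 x 8 (rows x cols).
Left (vertical) placements: (rows-1) * cols = 7 * 8 = 56
Right (horizontal) placements: rows * (cols-1) = 8 * 7 = 56
Advantage = Left - Right = 56 - 56 = 0

0


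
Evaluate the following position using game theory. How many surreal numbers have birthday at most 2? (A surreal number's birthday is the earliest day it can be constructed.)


Day 0: {|} = 0 is born. Count = 1.
Day n: the number of surreal numbers born by day n is 2^(n+1) - 1.
By day 0: 2^1 - 1 = 1
By day 1: 2^2 - 1 = 3
By day 2: 2^3 - 1 = 7
By day 2: 7 surreal numbers.

7


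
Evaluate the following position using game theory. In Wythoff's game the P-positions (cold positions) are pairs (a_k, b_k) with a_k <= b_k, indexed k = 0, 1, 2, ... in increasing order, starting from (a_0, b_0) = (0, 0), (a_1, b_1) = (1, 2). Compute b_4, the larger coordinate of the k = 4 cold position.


By Wythoff's theorem, a_k = floor(k * phi) and b_k = floor(k * phi^2) = a_k + k, where phi = (1 + sqrt(5))/2 is the golden ratio.
phi = (1 + sqrt(5))/2 = 1.618034
phi^2 = phi + 1 = 2.618034
k = 4
k * phi^2 = 4 * 2.618034 = 10.472136
b_4 = floor(k * phi^2) = 10 (check: a_4 + k = 6 + 4 = 10)

10


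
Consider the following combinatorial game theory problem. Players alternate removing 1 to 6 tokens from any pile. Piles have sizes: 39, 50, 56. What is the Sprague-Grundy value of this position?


Subtraction set: {1, 2, 3, 4, 5, 6}
For this subtraction set, G(n) = n mod 7 (period = max + 1 = 7).
Pile 1 (size 39): G(39) = 39 mod 7 = 4
Pile 2 (size 50): G(50) = 50 mod 7 = 1
Pile 3 (size 56): G(56) = 56 mod 7 = 0
Total Grundy value = XOR of all: 4 XOR 1 XOR 0 = 5

5


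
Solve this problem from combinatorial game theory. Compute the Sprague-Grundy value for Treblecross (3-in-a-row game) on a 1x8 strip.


Treblecross: place X on empty cells; 3-in-a-row wins.
Playing within two cells of an existing X lets the opponent win at once, so sensible play treats the cells i-2..i+2 around each X as dead. The player left with no safe cell loses, so this is a normal-play take-away game on strips of safe cells.
Placing X at cell i (0-indexed) of a strip of k safe cells leaves independent strips of sizes max(0, i-2) and max(0, k-i-3). Hence G(k) = mex{ G(max(0,i-2)) XOR G(max(0,k-i-3)) : 0 <= i < k }, with G(0) = 0.
G(1): splits (0,0):0^0=0 -> mex({0}) = 1
G(2): splits (0,0):0^0=0 -> mex({0}) = 1
G(3): splits (0,0):0^0=0 -> mex({0}) = 1
G(4): splits (0,1):0^1=1 (0,0):0^0=0 -> mex({0, 1}) = 2
G(5): splits (0,2):0^1=1 (0,1):0^1=1 (0,0):0^0=0 -> mex({0, 1}) = 2
G(6) = mex({1}) = 0
G(7) = mex({0, 1, 2}) = 3
G(8) = mex({0, 1, 2}) = 3
Therefore G(8) = 3.

3


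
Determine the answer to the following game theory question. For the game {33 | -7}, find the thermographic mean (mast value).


Game = {33 | -7}, a switch {a | b} with numbers a > b.
Its thermograph has left wall a - t and right wall b + t, which meet at t = (a - b)/2, where both equal (a + b)/2. So the mast (mean value) is at (a + b)/2.
Mean = (33 + (-7))/2 = 26/2 = 13

13


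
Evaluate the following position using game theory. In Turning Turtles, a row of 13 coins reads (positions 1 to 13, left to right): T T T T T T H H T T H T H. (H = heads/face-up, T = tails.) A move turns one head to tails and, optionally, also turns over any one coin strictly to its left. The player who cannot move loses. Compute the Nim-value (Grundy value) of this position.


Coins: T T T T T T H H T T H T H
Key fact: a single head at position k behaves exactly like a Nim heap of size k (turning it to T and optionally flipping a coin at j < k corresponds to moving the heap from k to j, or to 0), and heads combine as a disjunctive sum (two heads at the same place would cancel, matching j XOR j = 0). So the Nim-value is the XOR of the 1-indexed positions of the heads.
Face-up positions (1-indexed): [7, 8, 11, 13]
XOR 0 with 7: 0 XOR 7 = 7
XOR 7 with 8: 7 XOR 8 = 15
XOR 15 with 11: 15 XOR 11 = 4
XOR 4 with 13: 4 XOR 13 = 9
Nim-value = 9

9


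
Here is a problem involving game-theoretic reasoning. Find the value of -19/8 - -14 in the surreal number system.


x = -19/8, y = -14
Converting to common denominator: 8
x = -19/8, y = -112/8
x - y = -19/8 - -14 = 93/8

93/8


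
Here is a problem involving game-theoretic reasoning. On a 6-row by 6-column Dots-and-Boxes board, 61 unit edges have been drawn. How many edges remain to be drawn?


Grid: 6 x 6 boxes, i.e. 7 rows and 7 columns of dots.
Horizontal edges: (rows + 1) * cols = 7 * 6 = 42
Vertical edges: rows * (cols + 1) = 6 * 7 = 42
Total edges: 42 + 42 = 84
Edges drawn: 61
Remaining: 84 - 61 = 23

23


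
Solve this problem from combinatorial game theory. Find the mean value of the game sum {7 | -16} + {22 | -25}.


G1 = {7 | -16}, G2 = {22 | -25}
Each is a switch {a | b} with numbers a > b; its mean value is (a + b)/2, and mean value is additive over game sums: m(G1 + G2) = m(G1) + m(G2).
Mean of G1 = (7 + (-16))/2 = -9/2 = -9/2
Mean of G2 = (22 + (-25))/2 = -3/2 = -3/2
Mean of G1 + G2 = -9/2 + -3/2 = -6

-6


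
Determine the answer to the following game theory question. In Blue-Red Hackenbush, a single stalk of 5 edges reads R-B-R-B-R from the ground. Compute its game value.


Edges (from ground): R-B-R-B-R
By Berlekamp's sign-expansion rule, a Blue-Red Hackenbush stalk has the value of the surreal number whose sign sequence is the edge sequence with B -> + and R -> -.
Sign sequence: -+-+-
Trace the sign expansion in the surreal number tree, starting from 0:
Edge 1: R (sign -) -> bounds (-inf, 0), value = -1
Edge 2: B (sign +) -> bounds (-1, 0), value = -1/2
Edge 3: R (sign -) -> bounds (-1, -1/2), value = -3/4
Edge 4: B (sign +) -> bounds (-3/4, -1/2), value = -5/8
Edge 5: R (sign -) -> bounds (-3/4, -5/8), value = -11/16
Game value = -11/16

-11/16


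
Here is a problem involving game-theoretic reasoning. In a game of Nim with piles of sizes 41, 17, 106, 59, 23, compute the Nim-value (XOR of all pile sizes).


We need the XOR (exclusive or) of all pile sizes.
After XOR-ing pile 1 (size 41): 0 XOR 41 = 41
After XOR-ing pile 2 (size 17): 41 XOR 17 = 56
After XOR-ing pile 3 (size 106): 56 XOR 106 = 82
After XOR-ing pile 4 (size 59): 82 XOR 59 = 105
After XOR-ing pile 5 (size 23): 105 XOR 23 = 126
The Nim-value of this position is 126.

126


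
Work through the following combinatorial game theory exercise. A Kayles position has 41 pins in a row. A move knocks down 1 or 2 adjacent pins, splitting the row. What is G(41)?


Kayles: a move removes 1 or 2 adjacent pins from a contiguous row.
Removing pins from a row of k leaves two independent rows (a, b) with a + b = k - 1 (one pin) or a + b = k - 2 (two pins); an end removal gives a = 0.
By Sprague-Grundy, G(k) = mex{ G(a) XOR G(b) } over all these splits. G(0) = 0.
G(1): splits (0,0):0^0=0 -> mex({0}) = 1
G(2): splits (0,1):0^1=1 (0,0):0^0=0 -> mex({0, 1}) = 2
G(3): splits (0,2):0^2=2 (1,1):1^1=0 (0,1):0^1=1 -> mex({0, 1, 2}) = 3
G(4): splits (0,3):0^3=3 (1,2):1^2=3 (0,2):0^2=2 (1,1):1^1=0 -> mex({0, 2, 3}) = 1
G(5): splits (0,4):0^1=1 (1,3):1^3=2 (2,2):2^2=0 (0,3):0^3=3 (1,2):1^2=3 -> mex({0, 1, 2, 3}) = 4
G(6) = mex({0, 1, 2, 4}) = 3
G(7) = mex({0, 1, 3, 4, 5}) = 2
G(8) = mex({0, 2, 3, 5, 6}) = 1
G(9) = mex({0, 1, 2, 3, 6, 7}) = 4
G(10) = mex({0, 1, 3, 4, 5, 7}) = 2
G(11) = mex({0, 1, 2, 3, 4, 5}) = 6
G(12) = mex({0, 1, 2, 3, 5, 6, 7}) = 4
G(13) = mex({0, 2, 3, 4, 6, 7}) = 1
G(14) = mex({0, 1, 4, 5, 6, 7}) = 2
G(15) = mex({0, 1, 2, 3, 4, 5, 6}) = 7
G(16) = mex({0, 2, 3, 5, 6, 7}) = 1
G(17) = mex({0, 1, 2, 3, 5, 6, 7}) = 4
G(18) = mex({0, 1, 2, 4, 5, 6}) = 3
G(19) = mex({0, 1, 3, 4, 5, 7}) = 2
G(20) = mex({0, 2, 3, 4, 5, 6, 7}) = 1
G(21) = mex({0, 1, 2, 3, 5, 6, 7}) = 4
G(22) = mex({0, 1, 2, 3, 4, 5, 7}) = 6
G(23) = mex({0, 1, 2, 3, 4, 5, 6}) = 7
G(24) = mex({0, 1, 2, 3, 5, 6, 7}) = 4
G(25) = mex({0, 2, 3, 4, 6, 7}) = 1
G(26) = mex({0, 1, 3, 4, 5, 6, 7}) = 2
G(27) = mex({0, 1, 2, 3, 4, 5, 6, 7}) = 8
G(28) = mex({0, 1, 2, 3, 4, 6, 7, 8}) = 5
G(29) = mex({0, 1, 2, 3, 5, 6, 7, 8, 9}) = 4
G(30) = mex({0, 1, 2, 3, 4, 5, 6, 9, 10}) = 7
G(31) = mex({0, 1, 3, 4, 5, 7, 10, 11}) = 2
G(32) = mex({0, 2, 3, 4, 5, 6, 7, 9, 11}) = 1
G(33) = mex({0, 1, 2, 3, 4, 5, 6, 7, 9, 12}) = 8
G(34) = mex({0, 1, 2, 3, 4, 5, 7, 8, 11, 12}) = 6
G(35) = mex({0, 1, 2, 3, 4, 5, 6, 8, 9, 10, 11}) = 7
G(36) = mex({0, 1, 2, 3, 5, 6, 7, 9, 10}) = 4
G(37) = mex({0, 2, 3, 4, 6, 7, 9, 10, 11, 12}) = 1
G(38) = mex({0, 1, 3, 4, 5, 6, 7, 9, 10, 11, 12}) = 2
G(39) = mex({0, 1, 2, 4, 5, 6, 7, 9, 10, 12, 14}) = 3
G(40) = mex({0, 2, 3, 4, 6, 7, 11, 12, 14}) = 1
G(41) = mex({0, 1, 2, 3, 5, 6, 7, 9, 10, 11, 12}) = 4
Therefore G(41) = 4.

4


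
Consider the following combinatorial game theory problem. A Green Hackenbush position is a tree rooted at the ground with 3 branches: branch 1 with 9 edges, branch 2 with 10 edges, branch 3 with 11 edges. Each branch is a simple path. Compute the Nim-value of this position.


The tree has 3 branches from the ground vertex.
In Green Hackenbush, the Nim-value of a simple path of length k is k.
Branch 1: length 9, Nim-value = 9
Branch 2: length 10, Nim-value = 10
Branch 3: length 11, Nim-value = 11
Total Nim-value = XOR of all branch values:
0 XOR 9 = 9
9 XOR 10 = 3
3 XOR 11 = 8
Nim-value of the tree = 8

8


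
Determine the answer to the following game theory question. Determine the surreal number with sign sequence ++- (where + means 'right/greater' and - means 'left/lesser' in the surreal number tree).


Sign expansion: ++-
Rule: track bounds (lo, hi), initially (-inf, +inf). On '+', the current value becomes lo and we move to the simplest number in (value, hi): value + 1 if hi = +inf, otherwise the midpoint (value + hi)/2. On '-', the current value becomes hi and we move to value - 1 if lo = -inf, otherwise the midpoint (lo + value)/2.
Start at 0.
Step 1: sign = +, move right. Bounds: (0, +inf). Value = 1
Step 2: sign = +, move right. Bounds: (1, +inf). Value = 2
Step 3: sign = -, move left. Bounds: (1, 2). Value = 3/2
The surreal number with sign expansion ++- is 3/2.

3/2


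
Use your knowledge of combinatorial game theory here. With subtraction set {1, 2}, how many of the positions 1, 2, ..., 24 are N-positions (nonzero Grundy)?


Subtraction set S = {1, 2}, so G(n) = n mod 3.
G(n) = 0 when n is a multiple of 3.
Multiples of 3 in [1, 24]: 8
N-positions (nonzero Grundy) = 24 - 8 = 16

16


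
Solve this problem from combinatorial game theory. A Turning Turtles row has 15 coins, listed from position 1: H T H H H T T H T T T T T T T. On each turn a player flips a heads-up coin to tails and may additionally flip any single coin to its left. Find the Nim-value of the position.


Coins: H T H H H T T H T T T T T T T
Key fact: a single head at position k behaves exactly like a Nim heap of size k (turning it to T and optionally flipping a coin at j < k corresponds to moving the heap from k to j, or to 0), and heads combine as a disjunctive sum (two heads at the same place would cancel, matching j XOR j = 0). So the Nim-value is the XOR of the 1-indexed positions of the heads.
Face-up positions (1-indexed): [1, 3, 4, 5, 8]
XOR 0 with 1: 0 XOR 1 = 1
XOR 1 with 3: 1 XOR 3 = 2
XOR 2 with 4: 2 XOR 4 = 6
XOR 6 with 5: 6 XOR 5 = 3
XOR 3 with 8: 3 XOR 8 = 11
Nim-value = 11

11


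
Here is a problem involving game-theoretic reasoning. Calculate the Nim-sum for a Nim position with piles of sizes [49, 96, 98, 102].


We need the XOR (exclusive or) of all pile sizes.
After XOR-ing pile 1 (size 49): 0 XOR 49 = 49
After XOR-ing pile 2 (size 96): 49 XOR 96 = 81
After XOR-ing pile 3 (size 98): 81 XOR 98 = 51
After XOR-ing pile 4 (size 102): 51 XOR 102 = 85
The Nim-value of this position is 85.

85


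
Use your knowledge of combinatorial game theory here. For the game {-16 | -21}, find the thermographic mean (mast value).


Game = {-16 | -21}, a switch {a | b} with numbers a > b.
Its thermograph has left wall a - t and right wall b + t, which meet at t = (a - b)/2, where both equal (a + b)/2. So the mast (mean value) is at (a + b)/2.
Mean = (-16 + (-21))/2 = -37/2 = -37/2

-37/2


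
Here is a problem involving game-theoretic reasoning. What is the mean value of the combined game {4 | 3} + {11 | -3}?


G1 = {4 | 3}, G2 = {11 | -3}
Each is a switch {a | b} with numbers a > b; its mean value is (a + b)/2, and mean value is additive over game sums: m(G1 + G2) = m(G1) + m(G2).
Mean of G1 = (4 + (3))/2 = 7/2 = 7/2
Mean of G2 = (11 + (-3))/2 = 8/2 = 4
Mean of G1 + G2 = 7/2 + 4 = 15/2

15/2


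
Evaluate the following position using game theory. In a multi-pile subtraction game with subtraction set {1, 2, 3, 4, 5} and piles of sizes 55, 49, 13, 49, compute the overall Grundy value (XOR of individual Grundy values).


Subtraction set: {1, 2, 3, 4, 5}
For this subtraction set, G(n) = n mod 6 (period = max + 1 = 6).
Pile 1 (size 55): G(55) = 55 mod 6 = 1
Pile 2 (size 49): G(49) = 49 mod 6 = 1
Pile 3 (size 13): G(13) = 13 mod 6 = 1
Pile 4 (size 49): G(49) = 49 mod 6 = 1
Total Grundy value = XOR of all: 1 XOR 1 XOR 1 XOR 1 = 0

0


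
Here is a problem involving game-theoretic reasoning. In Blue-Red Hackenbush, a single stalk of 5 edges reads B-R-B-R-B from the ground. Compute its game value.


Edges (from ground): B-R-B-R-B
By Berlekamp's sign-expansion rule, a Blue-Red Hackenbush stalk has the value of the surreal number whose sign sequence is the edge sequence with B -> + and R -> -.
Sign sequence: +-+-+
Trace the sign expansion in the surreal number tree, starting from 0:
Edge 1: B (sign +) -> bounds (0, +inf), value = 1
Edge 2: R (sign -) -> bounds (0, 1), value = 1/2
Edge 3: B (sign +) -> bounds (1/2, 1), value = 3/4
Edge 4: R (sign -) -> bounds (1/2, 3/4), value = 5/8
Edge 5: B (sign +) -> bounds (5/8, 3/4), value = 11/16
Game value = 11/16

11/16


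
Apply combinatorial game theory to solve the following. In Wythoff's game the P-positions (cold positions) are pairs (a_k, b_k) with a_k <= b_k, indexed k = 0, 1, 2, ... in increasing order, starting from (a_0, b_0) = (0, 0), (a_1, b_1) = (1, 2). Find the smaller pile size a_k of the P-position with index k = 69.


By Wythoff's theorem, a_k = floor(k * phi) and b_k = floor(k * phi^2) = a_k + k, where phi = (1 + sqrt(5))/2 is the golden ratio.
phi = (1 + sqrt(5))/2 = 1.618034
k = 69
k * phi = 69 * 1.618034 = 111.644345
a_69 = floor(k * phi) = 111

111


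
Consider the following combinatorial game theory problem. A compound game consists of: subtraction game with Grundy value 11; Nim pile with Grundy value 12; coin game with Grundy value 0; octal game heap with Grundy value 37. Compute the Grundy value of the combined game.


By the Sprague-Grundy theorem, the Grundy value of a sum of games is the XOR of individual Grundy values.
subtraction game: Grundy value = 11. Running XOR: 0 XOR 11 = 11
Nim pile: Grundy value = 12. Running XOR: 11 XOR 12 = 7
coin game: Grundy value = 0. Running XOR: 7 XOR 0 = 7
octal game heap: Grundy value = 37. Running XOR: 7 XOR 37 = 34
The combined Grundy value is 34.

34


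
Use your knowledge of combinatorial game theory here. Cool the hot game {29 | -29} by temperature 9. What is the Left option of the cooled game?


Original game: {29 | -29} (a switch {a | b} with a > b).
Cooling by t (for t below the temperature (a - b)/2 = 29) taxes each move by t: {a | b} cooled by t is {a - t | b + t}.
Cooling amount: t = 9
Cooled Left option: 29 - 9 = 20
Cooled Right option: -29 + 9 = -20
Cooled game: {20 | -20}
Left option = 20

20


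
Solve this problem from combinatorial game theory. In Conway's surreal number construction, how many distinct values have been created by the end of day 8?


Day 0: {|} = 0 is born. Count = 1.
Day n: the number of surreal numbers born by day n is 2^(n+1) - 1.
By day 0: 2^1 - 1 = 1
By day 1: 2^2 - 1 = 3
By day 2: 2^3 - 1 = 7
By day 3: 2^4 - 1 = 15
By day 4: 2^5 - 1 = 31
By day 5: 2^6 - 1 = 63
By day 6: 2^7 - 1 = 127
By day 7: 2^8 - 1 = 255
By day 8: 2^9 - 1 = 511
By day 8: 511 surreal numbers.

511


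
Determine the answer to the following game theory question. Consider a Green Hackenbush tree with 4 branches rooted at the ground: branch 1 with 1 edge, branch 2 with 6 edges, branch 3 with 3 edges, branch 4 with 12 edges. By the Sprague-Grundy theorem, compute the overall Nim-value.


The tree has 4 branches from the ground vertex.
In Green Hackenbush, the Nim-value of a simple path of length k is k.
Branch 1: length 1, Nim-value = 1
Branch 2: length 6, Nim-value = 6
Branch 3: length 3, Nim-value = 3
Branch 4: length 12, Nim-value = 12
Total Nim-value = XOR of all branch values:
0 XOR 1 = 1
1 XOR 6 = 7
7 XOR 3 = 4
4 XOR 12 = 8
Nim-value of the tree = 8

8


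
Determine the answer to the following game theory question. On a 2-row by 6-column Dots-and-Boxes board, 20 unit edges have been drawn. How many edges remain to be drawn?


Grid: 2 x 6 boxes, i.e. 3 rows and 7 columns of dots.
Horizontal edges: (rows + 1) * cols = 3 * 6 = 18
Vertical edges: rows * (cols + 1) = 2 * 7 = 14
Total edges: 18 + 14 = 32
Edges drawn: 20
Remaining: 32 - 20 = 12

12


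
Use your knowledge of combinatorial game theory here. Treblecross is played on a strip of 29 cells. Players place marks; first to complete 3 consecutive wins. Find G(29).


Treblecross: place X on empty cells; 3-in-a-row wins.
Playing within two cells of an existing X lets the opponent win at once, so sensible play treats the cells i-2..i+2 around each X as dead. The player left with no safe cell loses, so this is a normal-play take-away game on strips of safe cells.
Placing X at cell i (0-indexed) of a strip of k safe cells leaves independent strips of sizes max(0, i-2) and max(0, k-i-3). Hence G(k) = mex{ G(max(0,i-2)) XOR G(max(0,k-i-3)) : 0 <= i < k }, with G(0) = 0.
G(1): splits (0,0):0^0=0 -> mex({0}) = 1
G(2): splits (0,0):0^0=0 -> mex({0}) = 1
G(3): splits (0,0):0^0=0 -> mex({0}) = 1
G(4): splits (0,1):0^1=1 (0,0):0^0=0 -> mex({0, 1}) = 2
G(5): splits (0,2):0^1=1 (0,1):0^1=1 (0,0):0^0=0 -> mex({0, 1}) = 2
G(6) = mex({1}) = 0
G(7) = mex({0, 1, 2}) = 3
G(8) = mex({0, 1, 2}) = 3
G(9) = mex({0, 2}) = 1
G(10) = mex({0, 2, 3}) = 1
G(11) = mex({0, 3}) = 1
G(12) = mex({1, 3}) = 0
G(13) = mex({0, 1, 2, 3}) = 4
G(14) = mex({0, 1, 2}) = 3
G(15) = mex({0, 1, 2}) = 3
G(16) = mex({0, 1, 2, 4}) = 3
G(17) = mex({0, 1, 3, 4}) = 2
G(18) = mex({0, 1, 3, 4}) = 2
G(19) = mex({0, 1, 3, 5}) = 2
G(20) = mex({0, 1, 2, 3, 5}) = 4
G(21) = mex({0, 1, 2, 3, 5}) = 4
G(22) = mex({1, 2, 6}) = 0
G(23) = mex({0, 1, 2, 3, 4, 6}) = 5
G(24) = mex({0, 1, 2, 3, 4}) = 5
G(25) = mex({0, 1, 3, 4, 7}) = 2
G(26) = mex({0, 1, 3, 4, 5, 7}) = 2
G(27) = mex({0, 1, 3, 5}) = 2
G(28) = mex({0, 1, 2, 5}) = 3
G(29) = mex({0, 1, 2, 4, 5, 6}) = 3
Therefore G(29) = 3.

3


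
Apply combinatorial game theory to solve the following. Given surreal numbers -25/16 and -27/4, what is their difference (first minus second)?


x = -25/16, y = -27/4
Converting to common denominator: 16
x = -25/16, y = -108/16
x - y = -25/16 - -27/4 = 83/16

83/16


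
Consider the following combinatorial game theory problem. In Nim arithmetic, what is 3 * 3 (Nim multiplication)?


Nim multiplication is bilinear over XOR: (u XOR v) * w = (u*w) XOR (v*w).
So we split each operand into its bit components and XOR the pairwise Nim products.
3 = 1 + 2 (as XOR of powers of 2).
3 = 1 + 2 (as XOR of powers of 2).
Using the standard Nim-product table on single bits:
  2*2 = 3,   2*4 = 8,   2*8 = 12,
  4*4 = 6,   4*8 = 11,  8*8 = 13,
and  1*x = x (identity), k*l = l*k (commutative).
Pairwise Nim products:
  1 * 1 = 1
  1 * 2 = 2
  2 * 1 = 2
  2 * 2 = 3
XOR them: 1 XOR 2 XOR 2 XOR 3 = 2.
Result: 3 * 3 = 2 (in Nim).

2


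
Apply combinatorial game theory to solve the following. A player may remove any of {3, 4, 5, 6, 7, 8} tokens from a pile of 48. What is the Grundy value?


The subtraction set is S = {3, 4, 5, 6, 7, 8}.
G(k) = mex{ G(k - s) : s in S, s <= k }. We compute iteratively: G(0) = 0.
G(1) = mex({}) = 0
G(2) = mex({}) = 0
G(3) = mex({0}) = 1
G(4) = mex({0}) = 1
G(5) = mex({0}) = 1
G(6) = mex({0, 1}) = 2
G(7) = mex({0, 1}) = 2
G(8) = mex({0, 1}) = 2
G(9) = mex({0, 1, 2}) = 3
G(10) = mex({0, 1, 2}) = 3
G(11) = mex({1, 2}) = 0
G(12) = mex({1, 2, 3}) = 0
G(13) = mex({1, 2, 3}) = 0
G(14) = mex({0, 2, 3}) = 1
G(15) = mex({0, 2, 3}) = 1
G(16) = mex({0, 2, 3}) = 1
G(17) = mex({0, 1, 3}) = 2
G(18) = mex({0, 1, 3}) = 2
Observe that G(11)..G(18) = 0, 0, 0, 1, 1, 1, 2, 2 repeats G(0)..G(7) = 0, 0, 0, 1, 1, 1, 2, 2.
For k >= max(S) = 8, G(k) is determined by the previous 8 values G(k-8)..G(k-1); a window of 8 consecutive values has recurred shifted by 11, so by induction G(k + 11) = G(k) for all k >= 0: the sequence is periodic from the start with period 11.
One period: G(0..10) = 0, 0, 0, 1, 1, 1, 2, 2, 2, 3, 3.
48 mod 11 = 4, so G(48) = G(4) = 1.

1


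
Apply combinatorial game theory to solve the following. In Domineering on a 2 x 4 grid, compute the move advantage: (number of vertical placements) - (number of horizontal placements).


Board is 2 x 4 (rows x cols).
Left (vertical) placements: (rows-1) * cols = 1 * 4 = 4
Right (horizontal) placements: rows * (cols-1) = 2 * 3 = 6
Advantage = Left - Right = 4 - 6 = -2

-2


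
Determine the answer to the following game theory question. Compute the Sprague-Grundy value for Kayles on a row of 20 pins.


Kayles: a move removes 1 or 2 adjacent pins from a contiguous row.
Removing pins from a row of k leaves two independent rows (a, b) with a + b = k - 1 (one pin) or a + b = k - 2 (two pins); an end removal gives a = 0.
By Sprague-Grundy, G(k) = mex{ G(a) XOR G(b) } over all these splits. G(0) = 0.
G(1): splits (0,0):0^0=0 -> mex({0}) = 1
G(2): splits (0,1):0^1=1 (0,0):0^0=0 -> mex({0, 1}) = 2
G(3): splits (0,2):0^2=2 (1,1):1^1=0 (0,1):0^1=1 -> mex({0, 1, 2}) = 3
G(4): splits (0,3):0^3=3 (1,2):1^2=3 (0,2):0^2=2 (1,1):1^1=0 -> mex({0, 2, 3}) = 1
G(5): splits (0,4):0^1=1 (1,3):1^3=2 (2,2):2^2=0 (0,3):0^3=3 (1,2):1^2=3 -> mex({0, 1, 2, 3}) = 4
G(6) = mex({0, 1, 2, 4}) = 3
G(7) = mex({0, 1, 3, 4, 5}) = 2
G(8) = mex({0, 2, 3, 5, 6}) = 1
G(9) = mex({0, 1, 2, 3, 6, 7}) = 4
G(10) = mex({0, 1, 3, 4, 5, 7}) = 2
G(11) = mex({0, 1, 2, 3, 4, 5}) = 6
G(12) = mex({0, 1, 2, 3, 5, 6, 7}) = 4
G(13) = mex({0, 2, 3, 4, 6, 7}) = 1
G(14) = mex({0, 1, 4, 5, 6, 7}) = 2
G(15) = mex({0, 1, 2, 3, 4, 5, 6}) = 7
G(16) = mex({0, 2, 3, 5, 6, 7}) = 1
G(17) = mex({0, 1, 2, 3, 5, 6, 7}) = 4
G(18) = mex({0, 1, 2, 4, 5, 6}) = 3
G(19) = mex({0, 1, 3, 4, 5, 7}) = 2
G(20) = mex({0, 2, 3, 4, 5, 6, 7}) = 1
Therefore G(20) = 1.

1


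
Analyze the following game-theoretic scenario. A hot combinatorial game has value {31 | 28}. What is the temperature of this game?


The game is {31 | 28}, a switch {a | b} with numbers a > b.
Cooling {a | b} by t gives {a - t | b + t}, which stops being hot when a - t = b + t, i.e. at t = (a - b)/2. So the temperature of a switch is (a - b)/2.
Temperature = (Left option - Right option) / 2
= (31 - (28)) / 2
= 3 / 2
= 3/2

3/2


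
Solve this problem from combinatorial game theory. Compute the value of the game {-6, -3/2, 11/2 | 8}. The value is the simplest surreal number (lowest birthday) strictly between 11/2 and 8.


Left options: {-6, -3/2, 11/2}, max = 11/2
Right options: {8}, min = 8
All options are numbers and max(Left) < min(Right), so by the simplicity theorem the value is the simplest (earliest-born) number strictly between 11/2 and 8.
Integers 6 through 7 all lie strictly between 11/2 and 8.
Among integers, the simplest (lowest birthday = smallest |n|; 0 is born on day 0, +-n on day n) is 6.
No non-integer in the interval can be simpler: if x is a non-integer in the interval, then floor(x) or ceil(x) also lies in the interval (the interval contains an integer), and both are proper prefixes of x's sign expansion, i.e. born earlier. So the game value is 6.
Game value = 6

6


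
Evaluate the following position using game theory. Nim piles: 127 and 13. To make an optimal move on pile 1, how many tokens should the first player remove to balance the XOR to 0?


Piles: 127 and 13
Current XOR: 127 XOR 13 = 114 (non-zero, so this is an N-position).
To make the XOR zero, we need to find a move that balances the piles.
For pile 1 (size 127): target = 127 XOR 114 = 13
We reduce pile 1 from 127 to 13.
Tokens removed: 127 - 13 = 114
Verification: 13 XOR 13 = 0

114


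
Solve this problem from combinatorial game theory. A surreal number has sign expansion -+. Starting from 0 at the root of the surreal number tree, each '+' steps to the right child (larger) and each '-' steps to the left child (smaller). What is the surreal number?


Sign expansion: -+
Rule: track bounds (lo, hi), initially (-inf, +inf). On '+', the current value becomes lo and we move to the simplest number in (value, hi): value + 1 if hi = +inf, otherwise the midpoint (value + hi)/2. On '-', the current value becomes hi and we move to value - 1 if lo = -inf, otherwise the midpoint (lo + value)/2.
Start at 0.
Step 1: sign = -, move left. Bounds: (-inf, 0). Value = -1
Step 2: sign = +, move right. Bounds: (-1, 0). Value = -1/2
The surreal number with sign expansion -+ is -1/2.

-1/2


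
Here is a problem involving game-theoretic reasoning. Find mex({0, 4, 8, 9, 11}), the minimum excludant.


Set = {0, 4, 8, 9, 11}
0 is in the set.
1 is NOT in the set. This is the mex.
mex = 1

1


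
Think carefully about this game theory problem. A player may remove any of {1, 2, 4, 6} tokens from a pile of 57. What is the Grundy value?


The subtraction set is S = {1, 2, 4, 6}.
G(k) = mex{ G(k - s) : s in S, s <= k }. We compute iteratively: G(0) = 0.
G(1) = mex({0}) = 1
G(2) = mex({0, 1}) = 2
G(3) = mex({1, 2}) = 0
G(4) = mex({0, 2}) = 1
G(5) = mex({0, 1}) = 2
G(6) = mex({0, 1, 2}) = 3
G(7) = mex({0, 1, 2, 3}) = 4
G(8) = mex({1, 2, 3, 4}) = 0
G(9) = mex({0, 2, 4}) = 1
G(10) = mex({0, 1, 3}) = 2
G(11) = mex({1, 2, 4}) = 0
G(12) = mex({0, 2, 3}) = 1
G(13) = mex({0, 1, 4}) = 2
Observe that G(8)..G(13) = 0, 1, 2, 0, 1, 2 repeats G(0)..G(5) = 0, 1, 2, 0, 1, 2.
For k >= max(S) = 6, G(k) is determined by the previous 6 values G(k-6)..G(k-1); a window of 6 consecutive values has recurred shifted by 8, so by induction G(k + 8) = G(k) for all k >= 0: the sequence is periodic from the start with period 8.
One period: G(0..7) = 0, 1, 2, 0, 1, 2, 3, 4.
57 mod 8 = 1, so G(57) = G(1) = 1.

1


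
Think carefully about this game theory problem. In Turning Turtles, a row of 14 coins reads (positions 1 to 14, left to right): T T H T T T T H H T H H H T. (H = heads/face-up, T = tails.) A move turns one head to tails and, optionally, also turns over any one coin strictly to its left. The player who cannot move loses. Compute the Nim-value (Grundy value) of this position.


Coins: T T H T T T T H H T H H H T
Key fact: a single head at position k behaves exactly like a Nim heap of size k (turning it to T and optionally flipping a coin at j < k corresponds to moving the heap from k to j, or to 0), and heads combine as a disjunctive sum (two heads at the same place would cancel, matching j XOR j = 0). So the Nim-value is the XOR of the 1-indexed positions of the heads.
Face-up positions (1-indexed): [3, 8, 9, 11, 12, 13]
XOR 0 with 3: 0 XOR 3 = 3
XOR 3 with 8: 3 XOR 8 = 11
XOR 11 with 9: 11 XOR 9 = 2
XOR 2 with 11: 2 XOR 11 = 9
XOR 9 with 12: 9 XOR 12 = 5
XOR 5 with 13: 5 XOR 13 = 8
Nim-value = 8

8


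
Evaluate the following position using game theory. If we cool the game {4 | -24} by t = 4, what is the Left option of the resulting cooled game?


Original game: {4 | -24} (a switch {a | b} with a > b).
Cooling by t (for t below the temperature (a - b)/2 = 14) taxes each move by t: {a | b} cooled by t is {a - t | b + t}.
Cooling amount: t = 4
Cooled Left option: 4 - 4 = 0
Cooled Right option: -24 + 4 = -20
Cooled game: {0 | -20}
Left option = 0

0


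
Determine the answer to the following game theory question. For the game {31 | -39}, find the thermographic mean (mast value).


Game = {31 | -39}, a switch {a | b} with numbers a > b.
Its thermograph has left wall a - t and right wall b + t, which meet at t = (a - b)/2, where both equal (a + b)/2. So the mast (mean value) is at (a + b)/2.
Mean = (31 + (-39))/2 = -8/2 = -4

-4


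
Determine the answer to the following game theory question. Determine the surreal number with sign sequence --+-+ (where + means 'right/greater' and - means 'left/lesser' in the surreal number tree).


Sign expansion: --+-+
Rule: track bounds (lo, hi), initially (-inf, +inf). On '+', the current value becomes lo and we move to the simplest number in (value, hi): value + 1 if hi = +inf, otherwise the midpoint (value + hi)/2. On '-', the current value becomes hi and we move to value - 1 if lo = -inf, otherwise the midpoint (lo + value)/2.
Start at 0.
Step 1: sign = -, move left. Bounds: (-inf, 0). Value = -1
Step 2: sign = -, move left. Bounds: (-inf, -1). Value = -2
Step 3: sign = +, move right. Bounds: (-2, -1). Value = -3/2
Step 4: sign = -, move left. Bounds: (-2, -3/2). Value = -7/4
Step 5: sign = +, move right. Bounds: (-7/4, -3/2). Value = -13/8
The surreal number with sign expansion --+-+ is -13/8.

-13/8


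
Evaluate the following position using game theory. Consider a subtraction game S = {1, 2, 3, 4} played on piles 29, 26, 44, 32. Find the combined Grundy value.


Subtraction set: {1, 2, 3, 4}
For this subtraction set, G(n) = n mod 5 (period = max + 1 = 5).
Pile 1 (size 29): G(29) = 29 mod 5 = 4
Pile 2 (size 26): G(26) = 26 mod 5 = 1
Pile 3 (size 44): G(44) = 44 mod 5 = 4
Pile 4 (size 32): G(32) = 32 mod 5 = 2
Total Grundy value = XOR of all: 4 XOR 1 XOR 4 XOR 2 = 3

3


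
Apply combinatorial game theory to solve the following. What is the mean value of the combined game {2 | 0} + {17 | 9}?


G1 = {2 | 0}, G2 = {17 | 9}
Each is a switch {a | b} with numbers a > b; its mean value is (a + b)/2, and mean value is additive over game sums: m(G1 + G2) = m(G1) + m(G2).
Mean of G1 = (2 + (0))/2 = 2/2 = 1
Mean of G2 = (17 + (9))/2 = 26/2 = 13
Mean of G1 + G2 = 1 + 13 = 14

14


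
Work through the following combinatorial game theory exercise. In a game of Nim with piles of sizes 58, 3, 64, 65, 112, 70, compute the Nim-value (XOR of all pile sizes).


We need the XOR (exclusive or) of all pile sizes.
After XOR-ing pile 1 (size 58): 0 XOR 58 = 58
After XOR-ing pile 2 (size 3): 58 XOR 3 = 57
After XOR-ing pile 3 (size 64): 57 XOR 64 = 121
After XOR-ing pile 4 (size 65): 121 XOR 65 = 56
After XOR-ing pile 5 (size 112): 56 XOR 112 = 72
After XOR-ing pile 6 (size 70): 72 XOR 70 = 14
The Nim-value of this position is 14.

14


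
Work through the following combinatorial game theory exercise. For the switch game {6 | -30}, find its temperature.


The game is {6 | -30}, a switch {a | b} with numbers a > b.
Cooling {a | b} by t gives {a - t | b + t}, which stops being hot when a - t = b + t, i.e. at t = (a - b)/2. So the temperature of a switch is (a - b)/2.
Temperature = (Left option - Right option) / 2
= (6 - (-30)) / 2
= 36 / 2
= 18

18


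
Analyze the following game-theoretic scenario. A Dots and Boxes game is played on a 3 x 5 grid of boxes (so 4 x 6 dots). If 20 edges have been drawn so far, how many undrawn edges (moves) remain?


Grid: 3 x 5 boxes, i.e. 4 rows and 6 columns of dots.
Horizontal edges: (rows + 1) * cols = 4 * 5 = 20
Vertical edges: rows * (cols + 1) = 3 * 6 = 18
Total edges: 20 + 18 = 38
Edges drawn: 20
Remaining: 38 - 20 = 18

18


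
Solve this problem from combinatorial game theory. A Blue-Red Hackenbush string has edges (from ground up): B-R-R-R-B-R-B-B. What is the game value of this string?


Edges (from ground): B-R-R-R-B-R-B-B
By Berlekamp's sign-expansion rule, a Blue-Red Hackenbush stalk has the value of the surreal number whose sign sequence is the edge sequence with B -> + and R -> -.
Sign sequence: +---+-++
Trace the sign expansion in the surreal number tree, starting from 0:
Edge 1: B (sign +) -> bounds (0, +inf), value = 1
Edge 2: R (sign -) -> bounds (0, 1), value = 1/2
Edge 3: R (sign -) -> bounds (0, 1/2), value = 1/4
Edge 4: R (sign -) -> bounds (0, 1/4), value = 1/8
Edge 5: B (sign +) -> bounds (1/8, 1/4), value = 3/16
Edge 6: R (sign -) -> bounds (1/8, 3/16), value = 5/32
Edge 7: B (sign +) -> bounds (5/32, 3/16), value = 11/64
Edge 8: B (sign +) -> bounds (11/64, 3/16), value = 23/128
Game value = 23/128

23/128
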